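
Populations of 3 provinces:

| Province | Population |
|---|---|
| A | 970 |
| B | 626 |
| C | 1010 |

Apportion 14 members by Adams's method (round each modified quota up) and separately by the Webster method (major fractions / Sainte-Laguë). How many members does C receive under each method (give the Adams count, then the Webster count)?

Adams: A 5, B 4, C 5.
Webster: A 5, B 3, C 6.
C gets 5 under Adams and 6 under Webster.

5 and 6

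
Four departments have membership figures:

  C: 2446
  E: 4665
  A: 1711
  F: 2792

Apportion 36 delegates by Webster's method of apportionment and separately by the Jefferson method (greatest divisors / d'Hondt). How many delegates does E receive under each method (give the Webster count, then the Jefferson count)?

Webster: C 8, E 14, A 5, F 9.
Jefferson: C 7, E 15, A 5, F 9.
E gets 14 under Webster and 15 under Jefferson.

14 and 15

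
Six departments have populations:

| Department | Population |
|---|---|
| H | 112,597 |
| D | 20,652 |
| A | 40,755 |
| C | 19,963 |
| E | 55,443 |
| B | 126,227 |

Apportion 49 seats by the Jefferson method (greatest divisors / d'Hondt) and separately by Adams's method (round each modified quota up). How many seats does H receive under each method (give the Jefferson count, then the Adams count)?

16 and 14

Jefferson: H 16, D 2, A 5, C 2, E 7, B 17.
Adams: H 14, D 3, A 6, C 3, E 7, B 16.
H gets 16 under Jefferson and 14 under Adams.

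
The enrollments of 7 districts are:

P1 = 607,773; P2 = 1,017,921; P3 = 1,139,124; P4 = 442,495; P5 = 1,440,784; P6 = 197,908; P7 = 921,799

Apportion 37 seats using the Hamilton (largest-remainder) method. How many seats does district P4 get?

The standard divisor is 5767804/37 ≈ 155886.595.
Standard quotas: P1 3.8988, P2 6.5299, P3 7.3074, P4 2.8386, P5 9.2425, P6 1.2696, P7 5.9133.
Lower quotas: P1 3, P2 6, P3 7, P4 2, P5 9, P6 1, P7 5 (sum 33, leaving 4 seats).
Remainders in descending order: P7 0.9133, P1 0.8988, P4 0.8386, P2 0.5299, P3 0.3074, P6 0.2696, P5 0.2425.
Largest remainders: P7, P1, P4, P2 receive the extra seats.
P4 receives 3.

3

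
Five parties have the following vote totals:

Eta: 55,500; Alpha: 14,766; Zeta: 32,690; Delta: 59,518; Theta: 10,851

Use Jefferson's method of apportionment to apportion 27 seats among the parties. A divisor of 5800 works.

Eta: 9, Alpha: 2, Zeta: 5, Delta: 10, Theta: 1

With modified divisor 5800: modified quotas Eta 9.569, Alpha 2.546, Zeta 5.636, Delta 10.262, Theta 1.871.
Rounding down: Eta 9, Alpha 2, Zeta 5, Delta 10, Theta 1 (total 27).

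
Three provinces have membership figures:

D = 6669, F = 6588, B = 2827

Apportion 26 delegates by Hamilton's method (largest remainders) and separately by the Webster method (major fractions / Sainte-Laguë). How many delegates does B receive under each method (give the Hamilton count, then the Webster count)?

4 and 5

Hamilton: D 11, F 11, B 4.
Webster: D 11, F 10, B 5.
B gets 4 under Hamilton and 5 under Webster.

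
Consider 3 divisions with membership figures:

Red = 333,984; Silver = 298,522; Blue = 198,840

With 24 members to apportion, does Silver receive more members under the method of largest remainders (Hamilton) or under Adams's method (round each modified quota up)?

Hamilton: Red 10, Silver 8, Blue 6.
Adams: Red 9, Silver 9, Blue 6.
Silver gets 8 under Hamilton and 9 under Adams.

Adams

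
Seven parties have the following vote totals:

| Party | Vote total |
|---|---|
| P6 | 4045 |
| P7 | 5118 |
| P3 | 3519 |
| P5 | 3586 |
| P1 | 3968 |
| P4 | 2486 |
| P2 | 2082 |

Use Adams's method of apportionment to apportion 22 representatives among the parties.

Standard divisor 24804/22 ≈ 1127.455; standard quotas: P6 3.588, P7 4.539, P3 3.121, P5 3.181, P1 3.519, P4 2.205, P2 1.847.
Rounding up gives 4, 5, 4, 4, 4, 3, 2 = 26 seats, so the divisor must be adjusted.
With modified divisor 1300: modified quotas P6 3.112, P7 3.937, P3 2.707, P5 2.758, P1 3.052, P4 1.912, P2 1.602.
Rounding up: P6 4, P7 4, P3 3, P5 3, P1 4, P4 2, P2 2 (total 22).

P6: 4, P7: 4, P3: 3, P5: 3, P1: 4, P4: 2, P2: 2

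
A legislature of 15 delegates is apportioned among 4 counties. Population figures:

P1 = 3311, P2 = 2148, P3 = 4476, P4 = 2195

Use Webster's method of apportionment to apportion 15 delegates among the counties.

Standard divisor 12130/15 ≈ 808.667; standard quotas: P1 4.094, P2 2.656, P3 5.535, P4 2.714.
Rounding to the nearest integer gives 4, 3, 6, 3 = 16 seats, so the divisor must be adjusted.
With modified divisor 840: modified quotas P1 3.942, P2 2.557, P3 5.329, P4 2.613.
Rounding to the nearest integer: P1 4, P2 3, P3 5, P4 3 (total 15).

P1 4, P2 3, P3 5, P4 3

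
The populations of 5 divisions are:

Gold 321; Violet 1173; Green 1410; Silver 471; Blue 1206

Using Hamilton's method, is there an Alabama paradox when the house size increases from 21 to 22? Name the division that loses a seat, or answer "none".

At 21 seats: Gold 2, Violet 5, Green 6, Silver 2, Blue 6.
At 22 seats: Gold 1, Violet 6, Green 7, Silver 2, Blue 6.
Gold drops from 2 to 1.

Gold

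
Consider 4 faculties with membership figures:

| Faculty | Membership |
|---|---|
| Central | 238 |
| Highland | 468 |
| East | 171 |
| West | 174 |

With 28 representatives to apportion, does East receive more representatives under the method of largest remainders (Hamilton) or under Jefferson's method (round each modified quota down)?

Hamilton

Hamilton: Central 6, Highland 12, East 5, West 5.
Jefferson: Central 6, Highland 13, East 4, West 5.
East gets 5 under Hamilton and 4 under Jefferson.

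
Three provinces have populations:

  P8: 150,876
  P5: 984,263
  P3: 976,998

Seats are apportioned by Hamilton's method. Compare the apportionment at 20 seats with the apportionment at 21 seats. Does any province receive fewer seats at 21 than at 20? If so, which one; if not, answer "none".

P8

At 20 seats: P8 2, P5 9, P3 9.
At 21 seats: P8 1, P5 10, P3 10.
P8 drops from 2 to 1.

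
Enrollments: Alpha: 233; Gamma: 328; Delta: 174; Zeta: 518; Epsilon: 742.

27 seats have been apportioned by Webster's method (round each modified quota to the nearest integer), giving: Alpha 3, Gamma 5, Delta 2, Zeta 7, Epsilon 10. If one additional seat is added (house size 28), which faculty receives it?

Epsilon

Priority for the next seat is population ÷ (current seats + 0.5).
Priorities: Alpha 66.571, Gamma 59.636, Delta 69.600, Zeta 69.067, Epsilon 70.667.
Highest priority: Epsilon.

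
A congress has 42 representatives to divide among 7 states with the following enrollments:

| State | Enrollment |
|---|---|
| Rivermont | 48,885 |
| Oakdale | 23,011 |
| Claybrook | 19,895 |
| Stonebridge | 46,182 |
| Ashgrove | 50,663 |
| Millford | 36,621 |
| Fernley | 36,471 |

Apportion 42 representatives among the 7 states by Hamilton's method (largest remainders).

Total 261728; standard divisor 261728/42 ≈ 6231.619.
Standard quotas: Rivermont 7.8447, Oakdale 3.6926, Claybrook 3.1926, Stonebridge 7.4109, Ashgrove 8.1300, Millford 5.8766, Fernley 5.8526.
Lower quotas: Rivermont 7, Oakdale 3, Claybrook 3, Stonebridge 7, Ashgrove 8, Millford 5, Fernley 5 (sum 38, leaving 4 seats).
Remainders in descending order: Millford 0.8766, Fernley 0.8526, Rivermont 0.8447, Oakdale 0.6926, Stonebridge 0.4109, Claybrook 0.1926, Ashgrove 0.1300.
Largest remainders: Millford, Fernley, Rivermont, Oakdale receive the extra seats.

Rivermont=8, Oakdale=4, Claybrook=3, Stonebridge=7, Ashgrove=8, Millford=6, Fernley=6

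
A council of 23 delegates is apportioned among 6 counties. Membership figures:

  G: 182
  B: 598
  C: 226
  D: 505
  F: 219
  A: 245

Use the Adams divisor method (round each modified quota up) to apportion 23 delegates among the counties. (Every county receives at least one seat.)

G 2, B 6, C 3, D 6, F 3, A 3

Standard divisor 1975/23 ≈ 85.87; standard quotas: G 2.119, B 6.964, C 2.632, D 5.881, F 2.550, A 2.853.
Rounding up gives 3, 7, 3, 6, 3, 3 = 25 seats, so the divisor must be adjusted.
With modified divisor 100.3: modified quotas G 1.815, B 5.962, C 2.253, D 5.035, F 2.183, A 2.443.
Rounding up: G 2, B 6, C 3, D 6, F 3, A 3 (total 23).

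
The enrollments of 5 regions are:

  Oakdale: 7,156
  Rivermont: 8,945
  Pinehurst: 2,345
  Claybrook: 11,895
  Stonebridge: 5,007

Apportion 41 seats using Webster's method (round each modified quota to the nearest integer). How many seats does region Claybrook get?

Standard divisor 35348/41 ≈ 862.146; standard quotas: Oakdale 8.300, Rivermont 10.375, Pinehurst 2.720, Claybrook 13.797, Stonebridge 5.808.
Rounding to the nearest integer gives Oakdale 8, Rivermont 10, Pinehurst 3, Claybrook 14, Stonebridge 6 — total 41, matching the house size, so no adjustment is needed.
Claybrook receives 14.

14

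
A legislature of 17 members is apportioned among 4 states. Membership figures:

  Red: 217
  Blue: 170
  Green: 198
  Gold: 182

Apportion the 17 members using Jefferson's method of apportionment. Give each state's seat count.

Standard divisor 767/17 ≈ 45.118; standard quotas: Red 4.810, Blue 3.768, Green 4.389, Gold 4.034.
Rounding down gives 4, 3, 4, 4 = 15 seats, so the divisor must be adjusted.
With modified divisor 40: modified quotas Red 5.425, Blue 4.250, Green 4.950, Gold 4.550.
Rounding down: Red 5, Blue 4, Green 4, Gold 4 (total 17).

Red=5, Blue=4, Green=4, Gold=4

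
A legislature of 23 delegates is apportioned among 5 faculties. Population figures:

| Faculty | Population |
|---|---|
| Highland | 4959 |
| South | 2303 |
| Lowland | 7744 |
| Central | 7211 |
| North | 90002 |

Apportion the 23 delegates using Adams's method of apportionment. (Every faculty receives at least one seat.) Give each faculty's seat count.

Highland 1, South 1, Lowland 2, Central 2, North 17

Standard divisor 112219/23 ≈ 4879.087; standard quotas: Highland 1.016, South 0.472, Lowland 1.587, Central 1.478, North 18.446.
Rounding up gives 2, 1, 2, 2, 19 = 26 seats, so the divisor must be adjusted.
With modified divisor 5500: modified quotas Highland 0.902, South 0.419, Lowland 1.408, Central 1.311, North 16.364.
Rounding up: Highland 1, South 1, Lowland 2, Central 2, North 17 (total 23).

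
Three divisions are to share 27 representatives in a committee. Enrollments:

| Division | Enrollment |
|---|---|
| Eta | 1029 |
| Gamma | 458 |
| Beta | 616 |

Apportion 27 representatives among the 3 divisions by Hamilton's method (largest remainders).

Eta 13; Gamma 6; Beta 8

The standard divisor is 2103/27 ≈ 77.889.
Standard quotas: Eta 13.211, Gamma 5.880, Beta 7.909.
Lower quotas: Eta 13, Gamma 5, Beta 7 (sum 25, leaving 2 seats).
Remainders in descending order: Beta 0.909, Gamma 0.880, Eta 0.211.
Largest remainders: Beta, Gamma receive the extra seats.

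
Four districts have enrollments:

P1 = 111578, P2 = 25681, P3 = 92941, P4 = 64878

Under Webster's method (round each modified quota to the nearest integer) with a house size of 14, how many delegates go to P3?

5

Standard divisor 295078/14 ≈ 21077; standard quotas: P1 5.294, P2 1.218, P3 4.410, P4 3.078.
Rounding to the nearest integer gives 5, 1, 4, 3 = 13 seats, so the divisor must be adjusted.
With modified divisor 20500: modified quotas P1 5.443, P2 1.253, P3 4.534, P4 3.165.
Rounding to the nearest integer: P1 5, P2 1, P3 5, P4 3 (total 14).
P3 receives 5.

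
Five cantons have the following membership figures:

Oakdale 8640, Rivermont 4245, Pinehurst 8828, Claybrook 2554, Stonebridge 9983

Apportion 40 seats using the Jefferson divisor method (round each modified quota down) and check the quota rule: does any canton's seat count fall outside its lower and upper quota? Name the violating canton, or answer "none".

Standard quotas: Oakdale 10.091, Rivermont 4.958, Pinehurst 10.310, Claybrook 2.983, Stonebridge 11.659.
Jefferson allocation: Oakdale 10, Rivermont 5, Pinehurst 10, Claybrook 3, Stonebridge 12.
Every allocation lies between the lower and upper quota.

none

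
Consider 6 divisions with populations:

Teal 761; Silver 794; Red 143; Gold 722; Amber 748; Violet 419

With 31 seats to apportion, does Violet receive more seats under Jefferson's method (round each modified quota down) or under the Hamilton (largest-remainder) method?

Jefferson: Teal 7, Silver 7, Red 1, Gold 6, Amber 7, Violet 3.
Hamilton: Teal 7, Silver 7, Red 1, Gold 6, Amber 6, Violet 4.
Violet gets 3 under Jefferson and 4 under Hamilton.

Hamilton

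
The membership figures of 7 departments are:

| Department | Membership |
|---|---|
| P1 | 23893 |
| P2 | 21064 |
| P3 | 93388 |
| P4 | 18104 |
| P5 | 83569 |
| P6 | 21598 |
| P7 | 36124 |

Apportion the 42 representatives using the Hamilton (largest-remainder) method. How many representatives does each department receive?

P1 3; P2 3; P3 13; P4 3; P5 12; P6 3; P7 5

Standard divisor: 297740 ÷ 42 ≈ 7089.048.
Standard quotas: P1 3.3704, P2 2.9713, P3 13.1736, P4 2.5538, P5 11.7885, P6 3.0467, P7 5.0957.
Lower quotas: P1 3, P2 2, P3 13, P4 2, P5 11, P6 3, P7 5 (sum 39, leaving 3 seats).
Remainders in descending order: P2 0.9713, P5 0.7885, P4 0.5538, P1 0.3704, P3 0.1736, P7 0.0957, P6 0.0467.
The surplus seats go to P2, P5, P4.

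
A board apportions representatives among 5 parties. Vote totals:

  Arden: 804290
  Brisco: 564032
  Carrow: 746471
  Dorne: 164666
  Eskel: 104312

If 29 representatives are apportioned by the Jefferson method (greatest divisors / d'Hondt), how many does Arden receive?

10

Standard divisor 2383771/29 ≈ 82199; standard quotas: Arden 9.785, Brisco 6.862, Carrow 9.081, Dorne 2.003, Eskel 1.269.
Rounding down gives 9, 6, 9, 2, 1 = 27 seats, so the divisor must be adjusted.
With modified divisor 77500: modified quotas Arden 10.378, Brisco 7.278, Carrow 9.632, Dorne 2.125, Eskel 1.346.
Rounding down: Arden 10, Brisco 7, Carrow 9, Dorne 2, Eskel 1 (total 29).
Arden receives 10.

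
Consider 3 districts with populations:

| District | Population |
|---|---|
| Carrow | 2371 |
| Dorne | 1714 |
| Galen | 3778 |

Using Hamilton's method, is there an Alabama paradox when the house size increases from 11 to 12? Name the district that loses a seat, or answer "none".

At 11 seats: Carrow 3, Dorne 3, Galen 5.
At 12 seats: Carrow 4, Dorne 2, Galen 6.
Dorne drops from 3 to 2.

Dorne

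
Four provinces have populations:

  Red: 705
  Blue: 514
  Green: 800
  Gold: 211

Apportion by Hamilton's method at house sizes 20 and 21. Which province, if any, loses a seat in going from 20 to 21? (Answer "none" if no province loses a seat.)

none

At 20 seats: Red 6, Blue 5, Green 7, Gold 2.
At 21 seats: Red 7, Blue 5, Green 7, Gold 2.
No province's allocation decreased.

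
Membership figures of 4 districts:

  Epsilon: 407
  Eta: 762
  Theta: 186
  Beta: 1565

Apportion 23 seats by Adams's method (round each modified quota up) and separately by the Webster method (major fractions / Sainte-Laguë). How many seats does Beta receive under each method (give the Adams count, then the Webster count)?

Adams: Epsilon 3, Eta 6, Theta 2, Beta 12.
Webster: Epsilon 3, Eta 6, Theta 1, Beta 13.
Beta gets 12 under Adams and 13 under Webster.

12 and 13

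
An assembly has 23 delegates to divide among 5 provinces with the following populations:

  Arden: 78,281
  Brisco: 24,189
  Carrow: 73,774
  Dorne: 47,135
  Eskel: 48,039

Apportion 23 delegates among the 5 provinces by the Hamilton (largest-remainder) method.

Standard divisor: 271418 ÷ 23 ≈ 11800.783.
Standard quotas: Arden 6.6335, Brisco 2.0498, Carrow 6.2516, Dorne 3.9942, Eskel 4.0708.
Lower quotas: Arden 6, Brisco 2, Carrow 6, Dorne 3, Eskel 4 (sum 21, leaving 2 seats).
Remainders in descending order: Dorne 0.9942, Arden 0.6335, Carrow 0.2516, Eskel 0.0708, Brisco 0.0498.
The surplus seats go to Dorne, Arden.

Arden 7, Brisco 2, Carrow 6, Dorne 4, Eskel 4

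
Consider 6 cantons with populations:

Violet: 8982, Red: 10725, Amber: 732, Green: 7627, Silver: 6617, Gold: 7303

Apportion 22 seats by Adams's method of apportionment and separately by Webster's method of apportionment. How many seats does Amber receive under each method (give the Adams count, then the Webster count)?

Adams: Violet 5, Red 5, Amber 1, Green 4, Silver 3, Gold 4.
Webster: Violet 5, Red 6, Amber 0, Green 4, Silver 3, Gold 4.
Amber gets 1 under Adams and 0 under Webster.

1 and 0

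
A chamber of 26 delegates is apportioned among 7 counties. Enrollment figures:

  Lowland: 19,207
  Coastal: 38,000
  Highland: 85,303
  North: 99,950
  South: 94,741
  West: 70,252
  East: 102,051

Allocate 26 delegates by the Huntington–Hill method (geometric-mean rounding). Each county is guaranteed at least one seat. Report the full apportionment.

With divisor 19677: modified quotas Lowland 0.976, Coastal 1.931, Highland 4.335, North 5.080, South 4.815, West 3.570, East 5.186.
Geometric-mean thresholds: Lowland (min 1), Coastal √(1·2)=1.414, Highland √(4·5)=4.472, North √(5·6)=5.477, South √(4·5)=4.472, West √(3·4)=3.464, East √(5·6)=5.477.
Each quota rounded against its threshold gives Lowland 1, Coastal 2, Highland 4, North 5, South 5, West 4, East 5 (total 26).

Lowland 1, Coastal 2, Highland 4, North 5, South 5, West 4, East 5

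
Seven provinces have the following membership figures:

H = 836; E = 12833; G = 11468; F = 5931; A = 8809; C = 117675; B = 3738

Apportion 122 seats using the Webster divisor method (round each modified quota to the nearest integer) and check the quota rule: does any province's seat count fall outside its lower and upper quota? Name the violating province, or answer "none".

Standard quotas: H 0.632, E 9.707, G 8.674, F 4.486, A 6.663, C 89.010, B 2.827.
Webster allocation: H 1, E 10, G 9, F 4, A 7, C 88, B 3.
C has quota 89.010 (lower 89, upper 90) but receives 88 — outside the quota interval.

C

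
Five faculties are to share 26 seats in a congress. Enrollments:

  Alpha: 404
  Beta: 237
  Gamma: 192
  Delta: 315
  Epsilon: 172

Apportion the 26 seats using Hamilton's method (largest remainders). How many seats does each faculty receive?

Alpha 8, Beta 5, Gamma 4, Delta 6, Epsilon 3

Standard divisor: 1320 ÷ 26 ≈ 50.769.
Standard quotas: Alpha 7.958, Beta 4.668, Gamma 3.782, Delta 6.205, Epsilon 3.388.
Lower quotas: Alpha 7, Beta 4, Gamma 3, Delta 6, Epsilon 3 (sum 23, leaving 3 seats).
Remainders in descending order: Alpha 0.958, Gamma 0.782, Beta 0.668, Epsilon 0.388, Delta 0.205.
Largest remainders: Alpha, Gamma, Beta receive the extra seats.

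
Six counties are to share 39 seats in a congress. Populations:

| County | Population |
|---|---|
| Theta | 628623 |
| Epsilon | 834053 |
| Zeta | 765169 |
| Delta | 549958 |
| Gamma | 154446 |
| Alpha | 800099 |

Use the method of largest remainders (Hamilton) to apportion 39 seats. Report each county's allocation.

Standard divisor: 3732348 ÷ 39 ≈ 95701.231.
Standard quotas: Theta 6.5686, Epsilon 8.7152, Zeta 7.9954, Delta 5.7466, Gamma 1.6138, Alpha 8.3604.
Lower quotas: Theta 6, Epsilon 8, Zeta 7, Delta 5, Gamma 1, Alpha 8 (sum 35, leaving 4 seats).
Remainders in descending order: Zeta 0.9954, Delta 0.7466, Epsilon 0.7152, Gamma 0.6138, Theta 0.5686, Alpha 0.3604.
The surplus seats go to Zeta, Delta, Epsilon, Gamma.

Theta 6, Epsilon 9, Zeta 8, Delta 6, Gamma 2, Alpha 8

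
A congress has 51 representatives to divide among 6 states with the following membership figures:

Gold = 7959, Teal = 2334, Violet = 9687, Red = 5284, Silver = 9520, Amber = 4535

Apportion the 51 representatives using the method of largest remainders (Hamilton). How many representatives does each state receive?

Gold=10; Teal=3; Violet=13; Red=7; Silver=12; Amber=6

The standard divisor is 39319/51 ≈ 770.961.
Standard quotas: Gold 10.3235, Teal 3.0274, Violet 12.5648, Red 6.8538, Silver 12.3482, Amber 5.8823.
Lower quotas: Gold 10, Teal 3, Violet 12, Red 6, Silver 12, Amber 5 (sum 48, leaving 3 seats).
Remainders in descending order: Amber 0.8823, Red 0.8538, Violet 0.5648, Silver 0.3482, Gold 0.3235, Teal 0.0274.
The surplus seats go to Amber, Red, Violet.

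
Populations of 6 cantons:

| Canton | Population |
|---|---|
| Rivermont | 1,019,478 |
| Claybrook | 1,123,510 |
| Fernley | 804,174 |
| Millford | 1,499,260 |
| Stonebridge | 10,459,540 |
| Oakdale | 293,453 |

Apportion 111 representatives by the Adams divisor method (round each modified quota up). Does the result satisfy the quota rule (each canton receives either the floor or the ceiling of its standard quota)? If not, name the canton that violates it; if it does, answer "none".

Standard quotas: Rivermont 7.445, Claybrook 8.205, Fernley 5.873, Millford 10.949, Stonebridge 76.385, Oakdale 2.143.
Adams allocation: Rivermont 8, Claybrook 8, Fernley 6, Millford 11, Stonebridge 75, Oakdale 3.
Stonebridge has quota 76.385 (lower 76, upper 77) but receives 75 — outside the quota interval.

Stonebridge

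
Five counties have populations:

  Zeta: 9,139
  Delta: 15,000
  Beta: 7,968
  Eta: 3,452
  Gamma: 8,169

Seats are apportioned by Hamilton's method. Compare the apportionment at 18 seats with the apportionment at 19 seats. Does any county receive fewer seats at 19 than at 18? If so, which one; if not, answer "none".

Eta

At 18 seats: Zeta 4, Delta 6, Beta 3, Eta 2, Gamma 3.
At 19 seats: Zeta 4, Delta 7, Beta 3, Eta 1, Gamma 4.
Eta drops from 2 to 1.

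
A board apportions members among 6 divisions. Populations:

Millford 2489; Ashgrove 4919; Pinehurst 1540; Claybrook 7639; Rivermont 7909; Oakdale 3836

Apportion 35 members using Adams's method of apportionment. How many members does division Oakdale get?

5

Standard divisor 28332/35 ≈ 809.486; standard quotas: Millford 3.075, Ashgrove 6.077, Pinehurst 1.902, Claybrook 9.437, Rivermont 9.770, Oakdale 4.739.
Rounding up gives 4, 7, 2, 10, 10, 5 = 38 seats, so the divisor must be adjusted.
With modified divisor 860: modified quotas Millford 2.894, Ashgrove 5.720, Pinehurst 1.791, Claybrook 8.883, Rivermont 9.197, Oakdale 4.460.
Rounding up: Millford 3, Ashgrove 6, Pinehurst 2, Claybrook 9, Rivermont 10, Oakdale 5 (total 35).
Oakdale receives 5.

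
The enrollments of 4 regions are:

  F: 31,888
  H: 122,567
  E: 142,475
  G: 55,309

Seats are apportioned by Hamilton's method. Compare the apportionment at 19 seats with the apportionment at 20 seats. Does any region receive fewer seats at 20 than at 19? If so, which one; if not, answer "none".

none

At 19 seats: F 2, H 6, E 8, G 3.
At 20 seats: F 2, H 7, E 8, G 3.
No region's allocation decreased.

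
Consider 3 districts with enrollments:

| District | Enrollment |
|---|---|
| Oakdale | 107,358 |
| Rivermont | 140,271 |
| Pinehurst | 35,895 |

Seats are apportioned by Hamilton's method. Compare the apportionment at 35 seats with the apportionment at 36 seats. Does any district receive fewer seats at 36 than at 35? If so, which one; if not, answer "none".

At 35 seats: Oakdale 13, Rivermont 17, Pinehurst 5.
At 36 seats: Oakdale 14, Rivermont 18, Pinehurst 4.
Pinehurst drops from 5 to 4.

Pinehurst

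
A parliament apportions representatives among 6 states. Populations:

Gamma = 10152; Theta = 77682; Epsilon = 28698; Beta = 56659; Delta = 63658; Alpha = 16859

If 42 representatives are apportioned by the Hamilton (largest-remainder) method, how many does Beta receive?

The standard divisor is 253708/42 ≈ 6040.667.
Standard quotas: Gamma 1.6806, Theta 12.8598, Epsilon 4.7508, Beta 9.3796, Delta 10.5382, Alpha 2.7909.
Lower quotas: Gamma 1, Theta 12, Epsilon 4, Beta 9, Delta 10, Alpha 2 (sum 38, leaving 4 seats).
Remainders in descending order: Theta 0.8598, Alpha 0.7909, Epsilon 0.7508, Gamma 0.6806, Delta 0.5382, Beta 0.3796.
Largest remainders: Theta, Alpha, Epsilon, Gamma receive the extra seats.
Beta receives 9.

9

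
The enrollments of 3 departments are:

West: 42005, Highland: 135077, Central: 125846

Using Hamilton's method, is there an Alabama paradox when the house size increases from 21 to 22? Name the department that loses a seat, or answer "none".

At 21 seats: West 3, Highland 9, Central 9.
At 22 seats: West 3, Highland 10, Central 9.
No department's allocation decreased.

none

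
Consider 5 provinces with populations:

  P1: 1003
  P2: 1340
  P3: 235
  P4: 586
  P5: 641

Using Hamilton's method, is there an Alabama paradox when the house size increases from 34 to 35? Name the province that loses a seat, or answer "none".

At 34 seats: P1 9, P2 12, P3 2, P4 5, P5 6.
At 35 seats: P1 9, P2 12, P3 2, P4 6, P5 6.
No province's allocation decreased.

none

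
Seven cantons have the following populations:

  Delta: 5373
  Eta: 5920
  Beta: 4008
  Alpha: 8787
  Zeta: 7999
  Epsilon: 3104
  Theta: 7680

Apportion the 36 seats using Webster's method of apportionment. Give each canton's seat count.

Standard divisor 42871/36 ≈ 1190.861; standard quotas: Delta 4.512, Eta 4.971, Beta 3.366, Alpha 7.379, Zeta 6.717, Epsilon 2.607, Theta 6.449.
Rounding to the nearest integer gives Delta 5, Eta 5, Beta 3, Alpha 7, Zeta 7, Epsilon 3, Theta 6 — total 36, matching the house size, so no adjustment is needed.

Delta: 5; Eta: 5; Beta: 3; Alpha: 7; Zeta: 7; Epsilon: 3; Theta: 6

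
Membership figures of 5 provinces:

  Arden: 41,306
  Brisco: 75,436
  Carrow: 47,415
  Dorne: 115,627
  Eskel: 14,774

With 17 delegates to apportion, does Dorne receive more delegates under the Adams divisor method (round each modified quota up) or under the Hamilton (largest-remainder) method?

Hamilton

Adams: Arden 3, Brisco 4, Carrow 3, Dorne 6, Eskel 1.
Hamilton: Arden 2, Brisco 4, Carrow 3, Dorne 7, Eskel 1.
Dorne gets 6 under Adams and 7 under Hamilton.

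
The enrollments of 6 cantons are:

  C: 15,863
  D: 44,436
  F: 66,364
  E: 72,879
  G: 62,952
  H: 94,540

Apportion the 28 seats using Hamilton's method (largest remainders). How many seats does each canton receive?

Total 357034; standard divisor 357034/28 ≈ 12751.214.
Standard quotas: C 1.2440, D 3.4848, F 5.2045, E 5.7155, G 4.9369, H 7.4142.
Lower quotas: C 1, D 3, F 5, E 5, G 4, H 7 (sum 25, leaving 3 seats).
Remainders in descending order: G 0.9369, E 0.7155, D 0.4848, H 0.4142, C 0.2440, F 0.2045.
Largest remainders: G, E, D receive the extra seats.

C: 1, D: 4, F: 5, E: 6, G: 5, H: 7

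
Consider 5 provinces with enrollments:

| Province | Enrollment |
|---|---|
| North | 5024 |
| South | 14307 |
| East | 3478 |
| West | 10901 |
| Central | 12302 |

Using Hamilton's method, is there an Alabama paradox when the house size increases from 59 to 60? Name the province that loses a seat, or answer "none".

East

At 59 seats: North 6, South 18, East 5, West 14, Central 16.
At 60 seats: North 7, South 19, East 4, West 14, Central 16.
East drops from 5 to 4.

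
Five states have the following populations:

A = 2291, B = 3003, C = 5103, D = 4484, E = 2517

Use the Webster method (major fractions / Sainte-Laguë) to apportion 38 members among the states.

Standard divisor 17398/38 ≈ 457.842; standard quotas: A 5.004, B 6.559, C 11.146, D 9.794, E 5.498.
Rounding to the nearest integer gives A 5, B 7, C 11, D 10, E 5 — total 38, matching the house size, so no adjustment is needed.

A: 5; B: 7; C: 11; D: 10; E: 5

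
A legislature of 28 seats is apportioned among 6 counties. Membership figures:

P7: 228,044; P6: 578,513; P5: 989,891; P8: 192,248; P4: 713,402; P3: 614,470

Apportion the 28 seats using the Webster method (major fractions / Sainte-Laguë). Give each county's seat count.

P7 2, P6 5, P5 8, P8 2, P4 6, P3 5

Standard divisor 3316568/28 ≈ 118448.857; standard quotas: P7 1.925, P6 4.884, P5 8.357, P8 1.623, P4 6.023, P3 5.188.
Rounding to the nearest integer gives P7 2, P6 5, P5 8, P8 2, P4 6, P3 5 — total 28, matching the house size, so no adjustment is needed.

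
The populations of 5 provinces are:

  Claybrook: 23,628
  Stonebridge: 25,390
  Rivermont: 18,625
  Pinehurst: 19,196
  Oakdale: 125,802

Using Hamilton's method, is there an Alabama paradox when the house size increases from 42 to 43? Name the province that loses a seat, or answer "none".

At 42 seats: Claybrook 4, Stonebridge 5, Rivermont 4, Pinehurst 4, Oakdale 25.
At 43 seats: Claybrook 5, Stonebridge 5, Rivermont 4, Pinehurst 4, Oakdale 25.
No province's allocation decreased.

none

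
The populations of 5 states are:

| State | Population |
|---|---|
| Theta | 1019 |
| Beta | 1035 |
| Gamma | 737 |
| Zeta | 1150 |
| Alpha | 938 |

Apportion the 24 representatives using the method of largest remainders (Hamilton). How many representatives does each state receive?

Standard divisor: 4879 ÷ 24 ≈ 203.292.
Standard quotas: Theta 5.013, Beta 5.091, Gamma 3.625, Zeta 5.657, Alpha 4.614.
Lower quotas: Theta 5, Beta 5, Gamma 3, Zeta 5, Alpha 4 (sum 22, leaving 2 seats).
Remainders in descending order: Zeta 0.657, Gamma 0.625, Alpha 0.614, Beta 0.091, Theta 0.013.
Largest remainders: Zeta, Gamma receive the extra seats.

Theta: 5, Beta: 5, Gamma: 4, Zeta: 6, Alpha: 4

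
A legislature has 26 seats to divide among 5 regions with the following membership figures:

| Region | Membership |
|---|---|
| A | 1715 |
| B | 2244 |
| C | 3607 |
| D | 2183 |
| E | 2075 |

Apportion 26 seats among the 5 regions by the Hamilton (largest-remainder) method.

A: 4, B: 5, C: 8, D: 5, E: 4

Standard divisor: 11824 ÷ 26 ≈ 454.769.
Standard quotas: A 3.771, B 4.934, C 7.931, D 4.800, E 4.563.
Lower quotas: A 3, B 4, C 7, D 4, E 4 (sum 22, leaving 4 seats).
Remainders in descending order: B 0.934, C 0.931, D 0.800, A 0.771, E 0.563.
Largest remainders: B, C, D, A receive the extra seats.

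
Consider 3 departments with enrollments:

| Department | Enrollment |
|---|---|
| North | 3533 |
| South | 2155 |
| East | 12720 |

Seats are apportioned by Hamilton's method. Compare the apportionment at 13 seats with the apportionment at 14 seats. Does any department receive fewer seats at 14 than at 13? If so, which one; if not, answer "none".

South

At 13 seats: North 2, South 2, East 9.
At 14 seats: North 3, South 1, East 10.
South drops from 2 to 1.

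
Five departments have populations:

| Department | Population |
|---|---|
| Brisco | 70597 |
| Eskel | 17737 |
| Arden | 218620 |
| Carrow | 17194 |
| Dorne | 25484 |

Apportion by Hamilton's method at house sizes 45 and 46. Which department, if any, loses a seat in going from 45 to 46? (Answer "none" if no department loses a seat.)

At 45 seats: Brisco 9, Eskel 3, Arden 28, Carrow 2, Dorne 3.
At 46 seats: Brisco 9, Eskel 2, Arden 29, Carrow 2, Dorne 4.
Eskel drops from 3 to 2.

Eskel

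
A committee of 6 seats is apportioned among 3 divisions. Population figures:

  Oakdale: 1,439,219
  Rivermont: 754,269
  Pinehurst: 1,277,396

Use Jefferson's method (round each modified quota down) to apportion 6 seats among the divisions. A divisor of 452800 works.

Oakdale 3, Rivermont 1, Pinehurst 2

With modified divisor 452800: modified quotas Oakdale 3.178, Rivermont 1.666, Pinehurst 2.821.
Rounding down: Oakdale 3, Rivermont 1, Pinehurst 2 (total 6).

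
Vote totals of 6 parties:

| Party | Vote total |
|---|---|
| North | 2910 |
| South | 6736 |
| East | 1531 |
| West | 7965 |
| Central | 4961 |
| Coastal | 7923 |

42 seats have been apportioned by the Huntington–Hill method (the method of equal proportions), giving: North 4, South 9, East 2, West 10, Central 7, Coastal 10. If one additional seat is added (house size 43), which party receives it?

Priority for the next seat is population ÷ (√(s·(s+1))).
Priorities: North 650.696, South 710.037, East 625.028, West 759.433, Central 662.942, Coastal 755.428.
Highest priority: West.

West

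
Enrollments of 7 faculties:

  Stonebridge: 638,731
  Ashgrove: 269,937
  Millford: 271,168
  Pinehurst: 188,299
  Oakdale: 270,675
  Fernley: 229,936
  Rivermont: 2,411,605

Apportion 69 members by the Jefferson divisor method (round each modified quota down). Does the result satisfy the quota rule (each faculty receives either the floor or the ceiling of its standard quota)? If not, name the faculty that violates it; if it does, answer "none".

Rivermont

Standard quotas: Stonebridge 10.296, Ashgrove 4.351, Millford 4.371, Pinehurst 3.035, Oakdale 4.363, Fernley 3.707, Rivermont 38.875.
Jefferson allocation: Stonebridge 10, Ashgrove 4, Millford 4, Pinehurst 3, Oakdale 4, Fernley 3, Rivermont 41.
Rivermont has quota 38.875 (lower 38, upper 39) but receives 41 — outside the quota interval.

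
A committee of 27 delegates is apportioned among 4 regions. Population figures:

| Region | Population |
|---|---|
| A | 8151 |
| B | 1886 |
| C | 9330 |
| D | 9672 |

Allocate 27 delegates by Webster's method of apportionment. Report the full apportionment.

A 7, B 2, C 9, D 9

Standard divisor 29039/27 ≈ 1075.519; standard quotas: A 7.579, B 1.754, C 8.675, D 8.993.
Rounding to the nearest integer gives 8, 2, 9, 9 = 28 seats, so the divisor must be adjusted.
With modified divisor 1090: modified quotas A 7.478, B 1.730, C 8.560, D 8.873.
Rounding to the nearest integer: A 7, B 2, C 9, D 9 (total 27).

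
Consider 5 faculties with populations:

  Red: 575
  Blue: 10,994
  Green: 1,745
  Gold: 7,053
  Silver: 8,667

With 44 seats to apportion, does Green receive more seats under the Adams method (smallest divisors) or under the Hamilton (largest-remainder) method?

Adams: Red 1, Blue 16, Green 3, Gold 11, Silver 13.
Hamilton: Red 1, Blue 17, Green 2, Gold 11, Silver 13.
Green gets 3 under Adams and 2 under Hamilton.

Adams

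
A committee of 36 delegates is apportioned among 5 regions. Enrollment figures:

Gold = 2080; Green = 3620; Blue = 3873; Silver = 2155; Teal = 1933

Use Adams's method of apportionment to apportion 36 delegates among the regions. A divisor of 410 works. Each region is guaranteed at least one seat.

With modified divisor 410: modified quotas Gold 5.073, Green 8.829, Blue 9.446, Silver 5.256, Teal 4.715.
Rounding up: Gold 6, Green 9, Blue 10, Silver 6, Teal 5 (total 36).

Gold: 6, Green: 9, Blue: 10, Silver: 6, Teal: 5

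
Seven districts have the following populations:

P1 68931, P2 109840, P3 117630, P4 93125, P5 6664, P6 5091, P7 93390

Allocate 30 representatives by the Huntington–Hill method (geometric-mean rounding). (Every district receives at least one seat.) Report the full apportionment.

P1=4; P2=6; P3=7; P4=5; P5=1; P6=1; P7=6

With divisor 17026: modified quotas P1 4.049, P2 6.451, P3 6.909, P4 5.470, P5 0.391, P6 0.299, P7 5.485.
Geometric-mean thresholds: P1 √(4·5)=4.472, P2 √(6·7)=6.481, P3 √(6·7)=6.481, P4 √(5·6)=5.477, P5 (min 1), P6 (min 1), P7 √(5·6)=5.477.
Each quota rounded against its threshold gives P1 4, P2 6, P3 7, P4 5, P5 1, P6 1, P7 6 (total 30).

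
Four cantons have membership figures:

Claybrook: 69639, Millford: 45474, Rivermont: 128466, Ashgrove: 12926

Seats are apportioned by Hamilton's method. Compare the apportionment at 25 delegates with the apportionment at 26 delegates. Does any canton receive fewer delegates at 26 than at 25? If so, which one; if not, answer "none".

At 25 seats: Claybrook 7, Millford 4, Rivermont 13, Ashgrove 1.
At 26 seats: Claybrook 7, Millford 5, Rivermont 13, Ashgrove 1.
No canton's allocation decreased.

none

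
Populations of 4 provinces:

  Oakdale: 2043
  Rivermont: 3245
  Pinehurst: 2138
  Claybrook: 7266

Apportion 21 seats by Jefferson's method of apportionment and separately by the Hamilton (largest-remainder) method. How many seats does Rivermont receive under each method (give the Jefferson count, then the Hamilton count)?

4 and 5

Jefferson: Oakdale 3, Rivermont 4, Pinehurst 3, Claybrook 11.
Hamilton: Oakdale 3, Rivermont 5, Pinehurst 3, Claybrook 10.
Rivermont gets 4 under Jefferson and 5 under Hamilton.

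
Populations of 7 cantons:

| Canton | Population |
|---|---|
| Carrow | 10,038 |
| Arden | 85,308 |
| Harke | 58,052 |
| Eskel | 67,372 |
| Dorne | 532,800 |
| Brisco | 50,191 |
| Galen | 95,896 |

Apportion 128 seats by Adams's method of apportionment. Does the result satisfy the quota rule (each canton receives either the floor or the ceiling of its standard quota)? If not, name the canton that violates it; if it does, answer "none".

Standard quotas: Carrow 1.428, Arden 12.137, Harke 8.259, Eskel 9.585, Dorne 75.805, Brisco 7.141, Galen 13.644.
Adams allocation: Carrow 2, Arden 12, Harke 9, Eskel 10, Dorne 74, Brisco 7, Galen 14.
Dorne has quota 75.805 (lower 75, upper 76) but receives 74 — outside the quota interval.

Dorne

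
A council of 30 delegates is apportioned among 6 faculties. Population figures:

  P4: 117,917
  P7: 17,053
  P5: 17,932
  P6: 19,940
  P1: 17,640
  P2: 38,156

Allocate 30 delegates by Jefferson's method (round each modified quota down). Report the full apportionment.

P4=17, P7=2, P5=2, P6=2, P1=2, P2=5

Standard divisor 228638/30 ≈ 7621.267; standard quotas: P4 15.472, P7 2.238, P5 2.353, P6 2.616, P1 2.315, P2 5.007.
Rounding down gives 15, 2, 2, 2, 2, 5 = 28 seats, so the divisor must be adjusted.
With modified divisor 6800: modified quotas P4 17.341, P7 2.508, P5 2.637, P6 2.932, P1 2.594, P2 5.611.
Rounding down: P4 17, P7 2, P5 2, P6 2, P1 2, P2 5 (total 30).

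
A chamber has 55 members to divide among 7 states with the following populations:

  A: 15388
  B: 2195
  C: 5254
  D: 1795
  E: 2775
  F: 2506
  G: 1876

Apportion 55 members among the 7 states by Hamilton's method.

A: 27, B: 4, C: 9, D: 3, E: 5, F: 4, G: 3

Total 31789; standard divisor 31789/55 ≈ 577.982.
Standard quotas: A 26.6237, B 3.7977, C 9.0903, D 3.1056, E 4.8012, F 4.3358, G 3.2458.
Lower quotas: A 26, B 3, C 9, D 3, E 4, F 4, G 3 (sum 52, leaving 3 seats).
Remainders in descending order: E 0.8012, B 0.7977, A 0.6237, F 0.3358, G 0.2458, D 0.1056, C 0.0903.
Largest remainders: E, B, A receive the extra seats.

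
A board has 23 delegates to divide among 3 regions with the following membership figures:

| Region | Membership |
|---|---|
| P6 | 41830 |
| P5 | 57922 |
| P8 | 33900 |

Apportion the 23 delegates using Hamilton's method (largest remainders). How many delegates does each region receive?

P6: 7, P5: 10, P8: 6

The standard divisor is 133652/23 ≈ 5810.957.
Standard quotas: P6 7.1985, P5 9.9677, P8 5.8338.
Lower quotas: P6 7, P5 9, P8 5 (sum 21, leaving 2 seats).
Remainders in descending order: P5 0.9677, P8 0.8338, P6 0.1985.
The surplus seats go to P5, P8.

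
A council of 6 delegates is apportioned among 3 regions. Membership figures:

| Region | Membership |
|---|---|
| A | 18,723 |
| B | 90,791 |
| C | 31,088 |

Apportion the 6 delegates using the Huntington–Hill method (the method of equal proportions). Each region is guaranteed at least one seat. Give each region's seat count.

A: 1, B: 4, C: 1

With divisor 24096: modified quotas A 0.777, B 3.768, C 1.290.
Geometric-mean thresholds: A (min 1), B √(3·4)=3.464, C √(1·2)=1.414.
Each quota rounded against its threshold gives A 1, B 4, C 1 (total 6).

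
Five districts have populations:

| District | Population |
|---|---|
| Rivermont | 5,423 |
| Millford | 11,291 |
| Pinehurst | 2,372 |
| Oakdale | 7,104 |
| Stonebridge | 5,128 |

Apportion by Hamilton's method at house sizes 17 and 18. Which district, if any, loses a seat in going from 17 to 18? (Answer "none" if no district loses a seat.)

none

At 17 seats: Rivermont 3, Millford 6, Pinehurst 1, Oakdale 4, Stonebridge 3.
At 18 seats: Rivermont 3, Millford 7, Pinehurst 1, Oakdale 4, Stonebridge 3.
No district's allocation decreased.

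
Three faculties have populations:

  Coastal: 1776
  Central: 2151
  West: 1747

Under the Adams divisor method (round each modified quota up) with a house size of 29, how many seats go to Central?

Standard divisor 5674/29 ≈ 195.655; standard quotas: Coastal 9.077, Central 10.994, West 8.929.
Rounding up gives 10, 11, 9 = 30 seats, so the divisor must be adjusted.
With modified divisor 200: modified quotas Coastal 8.880, Central 10.755, West 8.735.
Rounding up: Coastal 9, Central 11, West 9 (total 29).
Central receives 11.

11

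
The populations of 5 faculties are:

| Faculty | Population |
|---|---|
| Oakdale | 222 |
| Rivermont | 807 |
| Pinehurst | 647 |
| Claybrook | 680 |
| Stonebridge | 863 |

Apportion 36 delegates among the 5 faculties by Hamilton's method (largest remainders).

Oakdale 2, Rivermont 9, Pinehurst 7, Claybrook 8, Stonebridge 10

The standard divisor is 3219/36 ≈ 89.417.
Standard quotas: Oakdale 2.483, Rivermont 9.025, Pinehurst 7.236, Claybrook 7.605, Stonebridge 9.651.
Lower quotas: Oakdale 2, Rivermont 9, Pinehurst 7, Claybrook 7, Stonebridge 9 (sum 34, leaving 2 seats).
Remainders in descending order: Stonebridge 0.651, Claybrook 0.605, Oakdale 0.483, Pinehurst 0.236, Rivermont 0.025.
Largest remainders: Stonebridge, Claybrook receive the extra seats.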